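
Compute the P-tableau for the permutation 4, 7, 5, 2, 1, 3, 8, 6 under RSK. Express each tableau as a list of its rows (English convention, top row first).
After inserting 4: P = [[4]].
After inserting 7: P = [[4, 7]].
After inserting 5: P = [[4, 5], [7]].
After inserting 2: P = [[2, 5], [4], [7]].
After inserting 1: P = [[1, 5], [2], [4], [7]].
After inserting 3: P = [[1, 3], [2, 5], [4], [7]].
After inserting 8: P = [[1, 3, 8], [2, 5], [4], [7]].
After inserting 6: P = [[1, 3, 6], [2, 5, 8], [4], [7]].

So P = [[1, 3, 6], [2, 5, 8], [4], [7]].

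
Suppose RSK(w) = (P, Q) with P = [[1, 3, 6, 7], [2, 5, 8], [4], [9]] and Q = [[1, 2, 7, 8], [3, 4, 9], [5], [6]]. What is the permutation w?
Reverse the RSK construction: for i from n down to 1, find the cell of Q containing i, remove the entry at that cell from P, and reverse-bump it up through P; the value ejected from row 1 is w(i).

Step i=9: Q has 9 at row 2, column 3; remove 8 from row 2 of P and reverse-bump: 8 enters row 1 and ejects 7. So w(9) = 7. P is now [[1, 3, 6, 8], [2, 5], [4], [9]].
Step i=8: Q has 8 at row 1, column 4; remove that cell from P, ejecting 8. So w(8) = 8. P is now [[1, 3, 6], [2, 5], [4], [9]].
Step i=7: Q has 7 at row 1, column 3; remove that cell from P, ejecting 6. So w(7) = 6. P is now [[1, 3], [2, 5], [4], [9]].
Step i=6: Q has 6 at row 4, column 1; remove 9 from row 4 of P and reverse-bump: 9 enters row 3 and ejects 4; 4 enters row 2 and ejects 2; 2 enters row 1 and ejects 1. So w(6) = 1. P is now [[2, 3], [4, 5], [9]].
Step i=5: Q has 5 at row 3, column 1; remove 9 from row 3 of P and reverse-bump: 9 enters row 2 and ejects 5; 5 enters row 1 and ejects 3. So w(5) = 3. P is now [[2, 5], [4, 9]].
Step i=4: Q has 4 at row 2, column 2; remove 9 from row 2 of P and reverse-bump: 9 enters row 1 and ejects 5. So w(4) = 5. P is now [[2, 9], [4]].
Step i=3: Q has 3 at row 2, column 1; remove 4 from row 2 of P and reverse-bump: 4 enters row 1 and ejects 2. So w(3) = 2. P is now [[4, 9]].
Step i=2: Q has 2 at row 1, column 2; remove that cell from P, ejecting 9. So w(2) = 9. P is now [[4]].
Step i=1: Q has 1 at row 1, column 1; remove that cell from P, ejecting 4. So w(1) = 4. P is now [].

So w = 4 9 2 5 3 1 6 8 7.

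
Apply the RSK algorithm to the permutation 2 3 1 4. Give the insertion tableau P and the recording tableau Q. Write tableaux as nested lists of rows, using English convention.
Insert each entry of the permutation into P by Schensted row insertion, recording in Q the position of each new cell.

Insert 2: appended to row 1. P = [[2]].
Insert 3: appended to row 1. P = [[2, 3]].
Insert 1: 1 bumps 2 from row 1; 2 starts row 2. P = [[1, 3], [2]].
Insert 4: appended to row 1. P = [[1, 3, 4], [2]].

So P = [[1, 3, 4], [2]], Q = [[1, 2, 4], [3]].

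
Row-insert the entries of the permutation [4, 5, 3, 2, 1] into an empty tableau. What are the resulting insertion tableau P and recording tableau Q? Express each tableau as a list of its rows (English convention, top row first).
Insert each entry of the permutation into P by Schensted row insertion, recording in Q the position of each new cell.

Insert 4: appended to row 1. P = [[4]].
Insert 5: appended to row 1. P = [[4, 5]].
Insert 3: 3 bumps 4 from row 1; 4 starts row 2. P = [[3, 5], [4]].
Insert 2: 2 bumps 3 from row 1; 3 bumps 4 from row 2; 4 starts row 3. P = [[2, 5], [3], [4]].
Insert 1: 1 bumps 2 from row 1; 2 bumps 3 from row 2; 3 bumps 4 from row 3; 4 starts row 4. P = [[1, 5], [2], [3], [4]].

So P = [[1, 5], [2], [3], [4]], Q = [[1, 2], [3], [4], [5]].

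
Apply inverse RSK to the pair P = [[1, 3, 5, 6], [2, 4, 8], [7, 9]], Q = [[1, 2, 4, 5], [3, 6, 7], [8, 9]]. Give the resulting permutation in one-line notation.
2 4 1 7 9 5 8 3 6

Reverse the RSK construction: for i from n down to 1, find the cell of Q containing i, remove the entry at that cell from P, and reverse-bump it up through P; the value ejected from row 1 is w(i).

Step i=9: Q has 9 at row 3, column 2; remove 9 from row 3 of P and reverse-bump: 9 enters row 2 and ejects 8; 8 enters row 1 and ejects 6. So w(9) = 6. P is now [[1, 3, 5, 8], [2, 4, 9], [7]].
Step i=8: Q has 8 at row 3, column 1; remove 7 from row 3 of P and reverse-bump: 7 enters row 2 and ejects 4; 4 enters row 1 and ejects 3. So w(8) = 3. P is now [[1, 4, 5, 8], [2, 7, 9]].
Step i=7: Q has 7 at row 2, column 3; remove 9 from row 2 of P and reverse-bump: 9 enters row 1 and ejects 8. So w(7) = 8. P is now [[1, 4, 5, 9], [2, 7]].
Step i=6: Q has 6 at row 2, column 2; remove 7 from row 2 of P and reverse-bump: 7 enters row 1 and ejects 5. So w(6) = 5. P is now [[1, 4, 7, 9], [2]].
Step i=5: Q has 5 at row 1, column 4; remove that cell from P, ejecting 9. So w(5) = 9. P is now [[1, 4, 7], [2]].
Step i=4: Q has 4 at row 1, column 3; remove that cell from P, ejecting 7. So w(4) = 7. P is now [[1, 4], [2]].
Step i=3: Q has 3 at row 2, column 1; remove 2 from row 2 of P and reverse-bump: 2 enters row 1 and ejects 1. So w(3) = 1. P is now [[2, 4]].
Step i=2: Q has 2 at row 1, column 2; remove that cell from P, ejecting 4. So w(2) = 4. P is now [[2]].
Step i=1: Q has 1 at row 1, column 1; remove that cell from P, ejecting 2. So w(1) = 2. P is now [].

So w = 2 4 1 7 9 5 8 3 6.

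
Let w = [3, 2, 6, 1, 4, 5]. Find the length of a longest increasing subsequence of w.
3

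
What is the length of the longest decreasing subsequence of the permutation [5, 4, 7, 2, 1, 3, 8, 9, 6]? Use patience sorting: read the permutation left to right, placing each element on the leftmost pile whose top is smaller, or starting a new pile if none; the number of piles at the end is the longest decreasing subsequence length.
5: new pile. tops = [5]
4: new pile. tops = [5, 4]
7: onto pile 1 (replacing 5). tops = [7, 4]
2: new pile. tops = [7, 4, 2]
1: new pile. tops = [7, 4, 2, 1]
3: onto pile 3 (replacing 2). tops = [7, 4, 3, 1]
8: onto pile 1 (replacing 7). tops = [8, 4, 3, 1]
9: onto pile 1 (replacing 8). tops = [9, 4, 3, 1]
6: onto pile 2 (replacing 4). tops = [9, 6, 3, 1]

4 piles, so the longest decreasing subsequence has length 4.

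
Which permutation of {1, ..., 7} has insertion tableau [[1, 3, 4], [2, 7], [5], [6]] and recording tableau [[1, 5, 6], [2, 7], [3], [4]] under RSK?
6 5 2 1 3 7 4

Reverse the RSK construction: for i from n down to 1, find the cell of Q containing i, remove the entry at that cell from P, and reverse-bump it up through P; the value ejected from row 1 is w(i).

Step i=7: Q has 7 at row 2, column 2; remove 7 from row 2 of P and reverse-bump: 7 enters row 1 and ejects 4. So w(7) = 4. P is now [[1, 3, 7], [2], [5], [6]].
Step i=6: Q has 6 at row 1, column 3; remove that cell from P, ejecting 7. So w(6) = 7. P is now [[1, 3], [2], [5], [6]].
Step i=5: Q has 5 at row 1, column 2; remove that cell from P, ejecting 3. So w(5) = 3. P is now [[1], [2], [5], [6]].
Step i=4: Q has 4 at row 4, column 1; remove 6 from row 4 of P and reverse-bump: 6 enters row 3 and ejects 5; 5 enters row 2 and ejects 2; 2 enters row 1 and ejects 1. So w(4) = 1. P is now [[2], [5], [6]].
Step i=3: Q has 3 at row 3, column 1; remove 6 from row 3 of P and reverse-bump: 6 enters row 2 and ejects 5; 5 enters row 1 and ejects 2. So w(3) = 2. P is now [[5], [6]].
Step i=2: Q has 2 at row 2, column 1; remove 6 from row 2 of P and reverse-bump: 6 enters row 1 and ejects 5. So w(2) = 5. P is now [[6]].
Step i=1: Q has 1 at row 1, column 1; remove that cell from P, ejecting 6. So w(1) = 6. P is now [].

So w = 6 5 2 1 3 7 4.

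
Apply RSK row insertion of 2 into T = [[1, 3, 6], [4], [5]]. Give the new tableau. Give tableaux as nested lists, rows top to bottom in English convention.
[[1, 2, 6], [3], [4], [5]]

In row 1, 2 replaces 3 (the leftmost entry greater than 2); 3 is bumped to row 2. In row 2, 3 replaces 4 (the leftmost entry greater than 3); 4 is bumped to row 3. In row 3, 4 replaces 5 (the leftmost entry greater than 4); 5 is bumped to row 4. 5 starts a new row 4. The new tableau is [[1, 2, 6], [3], [4], [5]].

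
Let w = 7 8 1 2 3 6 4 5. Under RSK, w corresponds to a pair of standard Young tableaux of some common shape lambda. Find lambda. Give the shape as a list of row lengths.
[5, 2, 1]

Row-insert each entry into an empty tableau.

After inserting 7: P = [[7]].
After inserting 8: P = [[7, 8]].
After inserting 1: P = [[1, 8], [7]].
After inserting 2: P = [[1, 2], [7, 8]].
After inserting 3: P = [[1, 2, 3], [7, 8]].
After inserting 6: P = [[1, 2, 3, 6], [7, 8]].
After inserting 4: P = [[1, 2, 3, 4], [6, 8], [7]].
After inserting 5: P = [[1, 2, 3, 4, 5], [6, 8], [7]].

The final insertion tableau P = [[1, 2, 3, 4, 5], [6, 8], [7]] has shape [5, 2, 1].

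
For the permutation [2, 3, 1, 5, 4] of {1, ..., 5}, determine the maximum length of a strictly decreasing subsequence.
2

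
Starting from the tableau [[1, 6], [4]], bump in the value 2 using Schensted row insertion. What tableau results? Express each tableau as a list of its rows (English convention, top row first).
In row 1, 2 replaces 6 (the leftmost entry greater than 2); 6 is bumped to row 2. 6 is appended to row 2. The new tableau is [[1, 2], [4, 6]].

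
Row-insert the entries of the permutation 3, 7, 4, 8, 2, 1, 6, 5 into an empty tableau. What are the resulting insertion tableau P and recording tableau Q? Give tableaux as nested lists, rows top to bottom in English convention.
P = [[1, 4, 5], [2, 6], [3, 8], [7]], Q = [[1, 2, 4], [3, 7], [5, 8], [6]]

Insert each entry of the permutation into P by Schensted row insertion, recording in Q the position of each new cell.

Insert 3: appended to row 1. P = [[3]].
Insert 7: appended to row 1. P = [[3, 7]].
Insert 4: 4 bumps 7 from row 1; 7 starts row 2. P = [[3, 4], [7]].
Insert 8: appended to row 1. P = [[3, 4, 8], [7]].
Insert 2: 2 bumps 3 from row 1; 3 bumps 7 from row 2; 7 starts row 3. P = [[2, 4, 8], [3], [7]].
Insert 1: 1 bumps 2 from row 1; 2 bumps 3 from row 2; 3 bumps 7 from row 3; 7 starts row 4. P = [[1, 4, 8], [2], [3], [7]].
Insert 6: 6 bumps 8 from row 1; 8 appends to row 2. P = [[1, 4, 6], [2, 8], [3], [7]].
Insert 5: 5 bumps 6 from row 1; 6 bumps 8 from row 2; 8 appends to row 3. P = [[1, 4, 5], [2, 6], [3, 8], [7]].

So P = [[1, 4, 5], [2, 6], [3, 8], [7]], Q = [[1, 2, 4], [3, 7], [5, 8], [6]].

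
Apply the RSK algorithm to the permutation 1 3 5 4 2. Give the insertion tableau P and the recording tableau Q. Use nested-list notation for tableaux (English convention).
Insert each entry of the permutation into P by Schensted row insertion, recording in Q the position of each new cell.

After inserting 1: P = [[1]].
After inserting 3: P = [[1, 3]].
After inserting 5: P = [[1, 3, 5]].
After inserting 4: P = [[1, 3, 4], [5]].
After inserting 2: P = [[1, 2, 4], [3], [5]].

So P = [[1, 2, 4], [3], [5]], Q = [[1, 2, 3], [4], [5]].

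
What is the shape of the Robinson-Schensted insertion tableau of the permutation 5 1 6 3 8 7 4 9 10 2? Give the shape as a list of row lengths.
[5, 3, 1, 1]

Row-insert each entry into an empty tableau.

After inserting 5: P = [[5]].
After inserting 1: P = [[1], [5]].
After inserting 6: P = [[1, 6], [5]].
After inserting 3: P = [[1, 3], [5, 6]].
After inserting 8: P = [[1, 3, 8], [5, 6]].
After inserting 7: P = [[1, 3, 7], [5, 6, 8]].
After inserting 4: P = [[1, 3, 4], [5, 6, 7], [8]].
After inserting 9: P = [[1, 3, 4, 9], [5, 6, 7], [8]].
After inserting 10: P = [[1, 3, 4, 9, 10], [5, 6, 7], [8]].
After inserting 2: P = [[1, 2, 4, 9, 10], [3, 6, 7], [5], [8]].

The final insertion tableau P = [[1, 2, 4, 9, 10], [3, 6, 7], [5], [8]] has shape [5, 3, 1, 1].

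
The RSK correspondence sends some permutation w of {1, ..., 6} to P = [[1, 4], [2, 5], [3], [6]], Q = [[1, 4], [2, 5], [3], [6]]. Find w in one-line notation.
Reverse the RSK construction: for i from n down to 1, find the cell of Q containing i, remove the entry at that cell from P, and reverse-bump it up through P; the value ejected from row 1 is w(i).

Step i=6: Q has 6 at row 4, column 1; remove 6 from row 4 of P and reverse-bump: 6 enters row 3 and ejects 3; 3 enters row 2 and ejects 2; 2 enters row 1 and ejects 1. So w(6) = 1. P is now [[2, 4], [3, 5], [6]].
Step i=5: Q has 5 at row 2, column 2; remove 5 from row 2 of P and reverse-bump: 5 enters row 1 and ejects 4. So w(5) = 4. P is now [[2, 5], [3], [6]].
Step i=4: Q has 4 at row 1, column 2; remove that cell from P, ejecting 5. So w(4) = 5. P is now [[2], [3], [6]].
Step i=3: Q has 3 at row 3, column 1; remove 6 from row 3 of P and reverse-bump: 6 enters row 2 and ejects 3; 3 enters row 1 and ejects 2. So w(3) = 2. P is now [[3], [6]].
Step i=2: Q has 2 at row 2, column 1; remove 6 from row 2 of P and reverse-bump: 6 enters row 1 and ejects 3. So w(2) = 3. P is now [[6]].
Step i=1: Q has 1 at row 1, column 1; remove that cell from P, ejecting 6. So w(1) = 6. P is now [].

So w = 6 3 2 5 4 1.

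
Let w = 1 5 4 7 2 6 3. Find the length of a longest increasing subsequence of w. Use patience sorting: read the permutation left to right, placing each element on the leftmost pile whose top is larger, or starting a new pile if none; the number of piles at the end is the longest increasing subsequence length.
1: new pile. tops = [1]
5: new pile. tops = [1, 5]
4: onto pile 2 (replacing 5). tops = [1, 4]
7: new pile. tops = [1, 4, 7]
2: onto pile 2 (replacing 4). tops = [1, 2, 7]
6: onto pile 3 (replacing 7). tops = [1, 2, 6]
3: onto pile 3 (replacing 6). tops = [1, 2, 3]

3 piles, so the longest increasing subsequence has length 3.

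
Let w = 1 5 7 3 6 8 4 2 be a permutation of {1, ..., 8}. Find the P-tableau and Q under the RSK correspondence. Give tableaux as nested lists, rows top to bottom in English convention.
Insert each entry of the permutation into P by Schensted row insertion, recording in Q the position of each new cell.

Insert 1: appended to row 1. P = [[1]].
Insert 5: appended to row 1. P = [[1, 5]].
Insert 7: appended to row 1. P = [[1, 5, 7]].
Insert 3: 3 bumps 5 from row 1; 5 starts row 2. P = [[1, 3, 7], [5]].
Insert 6: 6 bumps 7 from row 1; 7 appends to row 2. P = [[1, 3, 6], [5, 7]].
Insert 8: appended to row 1. P = [[1, 3, 6, 8], [5, 7]].
Insert 4: 4 bumps 6 from row 1; 6 bumps 7 from row 2; 7 starts row 3. P = [[1, 3, 4, 8], [5, 6], [7]].
Insert 2: 2 bumps 3 from row 1; 3 bumps 5 from row 2; 5 bumps 7 from row 3; 7 starts row 4. P = [[1, 2, 4, 8], [3, 6], [5], [7]].

So P = [[1, 2, 4, 8], [3, 6], [5], [7]], Q = [[1, 2, 3, 6], [4, 5], [7], [8]].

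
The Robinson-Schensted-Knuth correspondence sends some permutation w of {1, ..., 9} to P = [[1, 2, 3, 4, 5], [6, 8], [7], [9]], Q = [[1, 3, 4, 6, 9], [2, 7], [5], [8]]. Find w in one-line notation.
Reverse the RSK construction: for i from n down to 1, find the cell of Q containing i, remove the entry at that cell from P, and reverse-bump it up through P; the value ejected from row 1 is w(i).

Step i=9: Q has 9 at row 1, column 5; remove that cell from P, ejecting 5. So w(9) = 5. P is now [[1, 2, 3, 4], [6, 8], [7], [9]].
Step i=8: Q has 8 at row 4, column 1; remove 9 from row 4 of P and reverse-bump: 9 enters row 3 and ejects 7; 7 enters row 2 and ejects 6; 6 enters row 1 and ejects 4. So w(8) = 4. P is now [[1, 2, 3, 6], [7, 8], [9]].
Step i=7: Q has 7 at row 2, column 2; remove 8 from row 2 of P and reverse-bump: 8 enters row 1 and ejects 6. So w(7) = 6. P is now [[1, 2, 3, 8], [7], [9]].
Step i=6: Q has 6 at row 1, column 4; remove that cell from P, ejecting 8. So w(6) = 8. P is now [[1, 2, 3], [7], [9]].
Step i=5: Q has 5 at row 3, column 1; remove 9 from row 3 of P and reverse-bump: 9 enters row 2 and ejects 7; 7 enters row 1 and ejects 3. So w(5) = 3. P is now [[1, 2, 7], [9]].
Step i=4: Q has 4 at row 1, column 3; remove that cell from P, ejecting 7. So w(4) = 7. P is now [[1, 2], [9]].
Step i=3: Q has 3 at row 1, column 2; remove that cell from P, ejecting 2. So w(3) = 2. P is now [[1], [9]].
Step i=2: Q has 2 at row 2, column 1; remove 9 from row 2 of P and reverse-bump: 9 enters row 1 and ejects 1. So w(2) = 1. P is now [[9]].
Step i=1: Q has 1 at row 1, column 1; remove that cell from P, ejecting 9. So w(1) = 9. P is now [].

So w = 9 1 2 7 3 8 6 4 5.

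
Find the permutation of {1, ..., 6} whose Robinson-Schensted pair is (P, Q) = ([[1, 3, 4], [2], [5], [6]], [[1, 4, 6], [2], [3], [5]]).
6 5 2 3 1 4

Reverse the RSK construction: for i from n down to 1, find the cell of Q containing i, remove the entry at that cell from P, and reverse-bump it up through P; the value ejected from row 1 is w(i).

Step i=6: Q has 6 at row 1, column 3; remove that cell from P, ejecting 4. So w(6) = 4. P is now [[1, 3], [2], [5], [6]].
Step i=5: Q has 5 at row 4, column 1; remove 6 from row 4 of P and reverse-bump: 6 enters row 3 and ejects 5; 5 enters row 2 and ejects 2; 2 enters row 1 and ejects 1. So w(5) = 1. P is now [[2, 3], [5], [6]].
Step i=4: Q has 4 at row 1, column 2; remove that cell from P, ejecting 3. So w(4) = 3. P is now [[2], [5], [6]].
Step i=3: Q has 3 at row 3, column 1; remove 6 from row 3 of P and reverse-bump: 6 enters row 2 and ejects 5; 5 enters row 1 and ejects 2. So w(3) = 2. P is now [[5], [6]].
Step i=2: Q has 2 at row 2, column 1; remove 6 from row 2 of P and reverse-bump: 6 enters row 1 and ejects 5. So w(2) = 5. P is now [[6]].
Step i=1: Q has 1 at row 1, column 1; remove that cell from P, ejecting 6. So w(1) = 6. P is now [].

So w = 6 5 2 3 1 4.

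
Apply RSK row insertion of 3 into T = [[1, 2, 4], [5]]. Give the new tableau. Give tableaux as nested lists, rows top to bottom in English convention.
[[1, 2, 3], [4], [5]]

In row 1, 3 replaces 4 (the leftmost entry greater than 3); 4 is bumped to row 2. In row 2, 4 replaces 5 (the leftmost entry greater than 4); 5 is bumped to row 3. 5 starts a new row 3. The new tableau is [[1, 2, 3], [4], [5]].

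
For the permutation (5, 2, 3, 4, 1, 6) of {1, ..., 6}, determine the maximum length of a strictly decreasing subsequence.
3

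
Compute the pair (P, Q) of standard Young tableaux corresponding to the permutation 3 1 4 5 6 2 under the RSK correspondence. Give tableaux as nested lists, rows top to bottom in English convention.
Insert each entry of the permutation into P by Schensted row insertion, recording in Q the position of each new cell.

Insert 3: appended to row 1. P = [[3]].
Insert 1: 1 bumps 3 from row 1; 3 starts row 2. P = [[1], [3]].
Insert 4: appended to row 1. P = [[1, 4], [3]].
Insert 5: appended to row 1. P = [[1, 4, 5], [3]].
Insert 6: appended to row 1. P = [[1, 4, 5, 6], [3]].
Insert 2: 2 bumps 4 from row 1; 4 appends to row 2. P = [[1, 2, 5, 6], [3, 4]].

So P = [[1, 2, 5, 6], [3, 4]], Q = [[1, 3, 4, 5], [2, 6]].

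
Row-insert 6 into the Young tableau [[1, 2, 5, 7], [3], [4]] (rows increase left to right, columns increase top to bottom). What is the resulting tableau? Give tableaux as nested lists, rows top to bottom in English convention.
[[1, 2, 5, 6], [3, 7], [4]]

In row 1, 6 replaces 7 (the leftmost entry greater than 6); 7 is bumped to row 2. 7 is appended to row 2. The new tableau is [[1, 2, 5, 6], [3, 7], [4]].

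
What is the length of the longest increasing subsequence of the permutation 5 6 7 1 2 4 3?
3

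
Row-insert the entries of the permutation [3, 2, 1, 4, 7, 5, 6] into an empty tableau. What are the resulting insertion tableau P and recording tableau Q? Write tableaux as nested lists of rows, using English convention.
Insert each entry of the permutation into P by Schensted row insertion, recording in Q the position of each new cell.

Insert 3: appended to row 1. P = [[3]], Q = [[1]].
Insert 2: 2 bumps 3 from row 1; 3 starts row 2. P = [[2], [3]], Q = [[1], [2]].
Insert 1: 1 bumps 2 from row 1; 2 bumps 3 from row 2; 3 starts row 3. P = [[1], [2], [3]], Q = [[1], [2], [3]].
Insert 4: appended to row 1. P = [[1, 4], [2], [3]], Q = [[1, 4], [2], [3]].
Insert 7: appended to row 1. P = [[1, 4, 7], [2], [3]], Q = [[1, 4, 5], [2], [3]].
Insert 5: 5 bumps 7 from row 1; 7 appends to row 2. P = [[1, 4, 5], [2, 7], [3]], Q = [[1, 4, 5], [2, 6], [3]].
Insert 6: appended to row 1. P = [[1, 4, 5, 6], [2, 7], [3]], Q = [[1, 4, 5, 7], [2, 6], [3]].

So P = [[1, 4, 5, 6], [2, 7], [3]], Q = [[1, 4, 5, 7], [2, 6], [3]].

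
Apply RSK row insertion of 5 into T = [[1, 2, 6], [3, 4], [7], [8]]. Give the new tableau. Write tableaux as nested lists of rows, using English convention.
In row 1, 5 replaces 6 (the leftmost entry greater than 5); 6 is bumped to row 2. 6 is appended to row 2. The new tableau is [[1, 2, 5], [3, 4, 6], [7], [8]].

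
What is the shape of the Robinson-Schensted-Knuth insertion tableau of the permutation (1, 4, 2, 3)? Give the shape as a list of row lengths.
Row-insert each entry into an empty tableau.

After inserting 1: P = [[1]].
After inserting 4: P = [[1, 4]].
After inserting 2: P = [[1, 2], [4]].
After inserting 3: P = [[1, 2, 3], [4]].

The final insertion tableau P = [[1, 2, 3], [4]] has shape [3, 1].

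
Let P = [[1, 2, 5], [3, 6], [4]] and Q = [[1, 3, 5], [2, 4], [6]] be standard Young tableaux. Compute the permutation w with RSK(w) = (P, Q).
4 1 6 3 5 2

Reverse the RSK construction: for i from n down to 1, find the cell of Q containing i, remove the entry at that cell from P, and reverse-bump it up through P; the value ejected from row 1 is w(i).

Step i=6: Q has 6 at row 3, column 1; remove 4 from row 3 of P and reverse-bump: 4 enters row 2 and ejects 3; 3 enters row 1 and ejects 2. So w(6) = 2. P is now [[1, 3, 5], [4, 6]].
Step i=5: Q has 5 at row 1, column 3; remove that cell from P, ejecting 5. So w(5) = 5. P is now [[1, 3], [4, 6]].
Step i=4: Q has 4 at row 2, column 2; remove 6 from row 2 of P and reverse-bump: 6 enters row 1 and ejects 3. So w(4) = 3. P is now [[1, 6], [4]].
Step i=3: Q has 3 at row 1, column 2; remove that cell from P, ejecting 6. So w(3) = 6. P is now [[1], [4]].
Step i=2: Q has 2 at row 2, column 1; remove 4 from row 2 of P and reverse-bump: 4 enters row 1 and ejects 1. So w(2) = 1. P is now [[4]].
Step i=1: Q has 1 at row 1, column 1; remove that cell from P, ejecting 4. So w(1) = 4. P is now [].

So w = 4 1 6 3 5 2.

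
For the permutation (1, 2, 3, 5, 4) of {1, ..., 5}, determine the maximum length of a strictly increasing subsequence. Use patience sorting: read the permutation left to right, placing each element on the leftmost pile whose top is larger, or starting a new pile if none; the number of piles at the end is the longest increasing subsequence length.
1: new pile. tops = [1]
2: new pile. tops = [1, 2]
3: new pile. tops = [1, 2, 3]
5: new pile. tops = [1, 2, 3, 5]
4: onto pile 4 (replacing 5). tops = [1, 2, 3, 4]

4 piles, so the longest increasing subsequence has length 4.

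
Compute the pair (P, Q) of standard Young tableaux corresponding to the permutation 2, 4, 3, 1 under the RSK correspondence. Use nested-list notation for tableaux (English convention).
P = [[1, 3], [2], [4]], Q = [[1, 2], [3], [4]]

Insert each entry of the permutation into P by Schensted row insertion, recording in Q the position of each new cell.

Insert 2: appended to row 1. P = [[2]].
Insert 4: appended to row 1. P = [[2, 4]].
Insert 3: 3 bumps 4 from row 1; 4 starts row 2. P = [[2, 3], [4]].
Insert 1: 1 bumps 2 from row 1; 2 bumps 4 from row 2; 4 starts row 3. P = [[1, 3], [2], [4]].

So P = [[1, 3], [2], [4]], Q = [[1, 2], [3], [4]].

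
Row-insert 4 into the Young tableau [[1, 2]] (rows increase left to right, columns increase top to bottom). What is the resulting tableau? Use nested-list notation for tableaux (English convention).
4 is larger than every entry of row 1, so it is appended to row 1. The new tableau is [[1, 2, 4]].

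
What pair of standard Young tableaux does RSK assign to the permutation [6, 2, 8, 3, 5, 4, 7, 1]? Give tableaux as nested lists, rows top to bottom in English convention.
P = [[1, 3, 4, 7], [2, 8], [5], [6]], Q = [[1, 3, 5, 7], [2, 4], [6], [8]]

Insert each entry of the permutation into P by Schensted row insertion, recording in Q the position of each new cell.

Insert 6: appended to row 1. P = [[6]], Q = [[1]].
Insert 2: 2 bumps 6 from row 1; 6 starts row 2. P = [[2], [6]], Q = [[1], [2]].
Insert 8: appended to row 1. P = [[2, 8], [6]], Q = [[1, 3], [2]].
Insert 3: 3 bumps 8 from row 1; 8 appends to row 2. P = [[2, 3], [6, 8]], Q = [[1, 3], [2, 4]].
Insert 5: appended to row 1. P = [[2, 3, 5], [6, 8]], Q = [[1, 3, 5], [2, 4]].
Insert 4: 4 bumps 5 from row 1; 5 bumps 6 from row 2; 6 starts row 3. P = [[2, 3, 4], [5, 8], [6]], Q = [[1, 3, 5], [2, 4], [6]].
Insert 7: appended to row 1. P = [[2, 3, 4, 7], [5, 8], [6]], Q = [[1, 3, 5, 7], [2, 4], [6]].
Insert 1: 1 bumps 2 from row 1; 2 bumps 5 from row 2; 5 bumps 6 from row 3; 6 starts row 4. P = [[1, 3, 4, 7], [2, 8], [5], [6]], Q = [[1, 3, 5, 7], [2, 4], [6], [8]].

So P = [[1, 3, 4, 7], [2, 8], [5], [6]], Q = [[1, 3, 5, 7], [2, 4], [6], [8]].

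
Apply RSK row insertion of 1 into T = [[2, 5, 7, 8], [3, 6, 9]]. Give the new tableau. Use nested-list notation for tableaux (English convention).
In row 1, 1 replaces 2 (the leftmost entry greater than 1); 2 is bumped to row 2. In row 2, 2 replaces 3 (the leftmost entry greater than 2); 3 is bumped to row 3. 3 starts a new row 3. The new tableau is [[1, 5, 7, 8], [2, 6, 9], [3]].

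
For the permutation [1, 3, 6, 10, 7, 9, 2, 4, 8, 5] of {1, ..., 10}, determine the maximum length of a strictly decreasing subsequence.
4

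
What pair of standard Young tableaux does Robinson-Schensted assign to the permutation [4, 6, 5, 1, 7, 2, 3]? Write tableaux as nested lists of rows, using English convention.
P = [[1, 2, 3], [4, 5, 7], [6]], Q = [[1, 2, 5], [3, 6, 7], [4]]

Insert each entry of the permutation into P by Schensted row insertion, recording in Q the position of each new cell.

Insert 4: appended to row 1. P = [[4]].
Insert 6: appended to row 1. P = [[4, 6]].
Insert 5: 5 bumps 6 from row 1; 6 starts row 2. P = [[4, 5], [6]].
Insert 1: 1 bumps 4 from row 1; 4 bumps 6 from row 2; 6 starts row 3. P = [[1, 5], [4], [6]].
Insert 7: appended to row 1. P = [[1, 5, 7], [4], [6]].
Insert 2: 2 bumps 5 from row 1; 5 appends to row 2. P = [[1, 2, 7], [4, 5], [6]].
Insert 3: 3 bumps 7 from row 1; 7 appends to row 2. P = [[1, 2, 3], [4, 5, 7], [6]].

So P = [[1, 2, 3], [4, 5, 7], [6]], Q = [[1, 2, 5], [3, 6, 7], [4]].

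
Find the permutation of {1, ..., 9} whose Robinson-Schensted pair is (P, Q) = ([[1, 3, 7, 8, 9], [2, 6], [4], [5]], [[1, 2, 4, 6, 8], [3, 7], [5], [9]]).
Reverse the RSK construction: for i from n down to 1, find the cell of Q containing i, remove the entry at that cell from P, and reverse-bump it up through P; the value ejected from row 1 is w(i).

Step i=9: Q has 9 at row 4, column 1; remove 5 from row 4 of P and reverse-bump: 5 enters row 3 and ejects 4; 4 enters row 2 and ejects 2; 2 enters row 1 and ejects 1. So w(9) = 1. P is now [[2, 3, 7, 8, 9], [4, 6], [5]].
Step i=8: Q has 8 at row 1, column 5; remove that cell from P, ejecting 9. So w(8) = 9. P is now [[2, 3, 7, 8], [4, 6], [5]].
Step i=7: Q has 7 at row 2, column 2; remove 6 from row 2 of P and reverse-bump: 6 enters row 1 and ejects 3. So w(7) = 3. P is now [[2, 6, 7, 8], [4], [5]].
Step i=6: Q has 6 at row 1, column 4; remove that cell from P, ejecting 8. So w(6) = 8. P is now [[2, 6, 7], [4], [5]].
Step i=5: Q has 5 at row 3, column 1; remove 5 from row 3 of P and reverse-bump: 5 enters row 2 and ejects 4; 4 enters row 1 and ejects 2. So w(5) = 2. P is now [[4, 6, 7], [5]].
Step i=4: Q has 4 at row 1, column 3; remove that cell from P, ejecting 7. So w(4) = 7. P is now [[4, 6], [5]].
Step i=3: Q has 3 at row 2, column 1; remove 5 from row 2 of P and reverse-bump: 5 enters row 1 and ejects 4. So w(3) = 4. P is now [[5, 6]].
Step i=2: Q has 2 at row 1, column 2; remove that cell from P, ejecting 6. So w(2) = 6. P is now [[5]].
Step i=1: Q has 1 at row 1, column 1; remove that cell from P, ejecting 5. So w(1) = 5. P is now [].

So w = 5 6 4 7 2 8 3 9 1.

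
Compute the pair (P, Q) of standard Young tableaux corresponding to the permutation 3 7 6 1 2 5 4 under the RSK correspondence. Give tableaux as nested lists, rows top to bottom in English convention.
Insert each entry of the permutation into P by Schensted row insertion, recording in Q the position of each new cell.

After inserting 3: P = [[3]].
After inserting 7: P = [[3, 7]].
After inserting 6: P = [[3, 6], [7]].
After inserting 1: P = [[1, 6], [3], [7]].
After inserting 2: P = [[1, 2], [3, 6], [7]].
After inserting 5: P = [[1, 2, 5], [3, 6], [7]].
After inserting 4: P = [[1, 2, 4], [3, 5], [6], [7]].

So P = [[1, 2, 4], [3, 5], [6], [7]], Q = [[1, 2, 6], [3, 5], [4], [7]].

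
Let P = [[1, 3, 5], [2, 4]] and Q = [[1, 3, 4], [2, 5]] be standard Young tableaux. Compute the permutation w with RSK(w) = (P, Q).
Reverse the RSK construction: for i from n down to 1, find the cell of Q containing i, remove the entry at that cell from P, and reverse-bump it up through P; the value ejected from row 1 is w(i).

Step i=5: Q has 5 at row 2, column 2; remove 4 from row 2 of P and reverse-bump: 4 enters row 1 and ejects 3. So w(5) = 3. P is now [[1, 4, 5], [2]].
Step i=4: Q has 4 at row 1, column 3; remove that cell from P, ejecting 5. So w(4) = 5. P is now [[1, 4], [2]].
Step i=3: Q has 3 at row 1, column 2; remove that cell from P, ejecting 4. So w(3) = 4. P is now [[1], [2]].
Step i=2: Q has 2 at row 2, column 1; remove 2 from row 2 of P and reverse-bump: 2 enters row 1 and ejects 1. So w(2) = 1. P is now [[2]].
Step i=1: Q has 1 at row 1, column 1; remove that cell from P, ejecting 2. So w(1) = 2. P is now [].

So w = 2 1 4 5 3.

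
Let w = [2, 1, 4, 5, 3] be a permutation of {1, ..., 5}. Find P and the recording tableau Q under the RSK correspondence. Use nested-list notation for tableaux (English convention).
Insert each entry of the permutation into P by Schensted row insertion, recording in Q the position of each new cell.

Insert 2: appended to row 1. P = [[2]].
Insert 1: 1 bumps 2 from row 1; 2 starts row 2. P = [[1], [2]].
Insert 4: appended to row 1. P = [[1, 4], [2]].
Insert 5: appended to row 1. P = [[1, 4, 5], [2]].
Insert 3: 3 bumps 4 from row 1; 4 appends to row 2. P = [[1, 3, 5], [2, 4]].

So P = [[1, 3, 5], [2, 4]], Q = [[1, 3, 4], [2, 5]].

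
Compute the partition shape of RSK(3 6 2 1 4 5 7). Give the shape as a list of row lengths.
[4, 2, 1]

Row-insert each entry into an empty tableau.

After inserting 3: P = [[3]].
After inserting 6: P = [[3, 6]].
After inserting 2: P = [[2, 6], [3]].
After inserting 1: P = [[1, 6], [2], [3]].
After inserting 4: P = [[1, 4], [2, 6], [3]].
After inserting 5: P = [[1, 4, 5], [2, 6], [3]].
After inserting 7: P = [[1, 4, 5, 7], [2, 6], [3]].

The final insertion tableau P = [[1, 4, 5, 7], [2, 6], [3]] has shape [4, 2, 1].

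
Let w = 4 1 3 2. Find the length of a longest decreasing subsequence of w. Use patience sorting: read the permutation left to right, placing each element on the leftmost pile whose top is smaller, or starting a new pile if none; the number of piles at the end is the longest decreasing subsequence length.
3

4: new pile. tops = [4]
1: new pile. tops = [4, 1]
3: onto pile 2 (replacing 1). tops = [4, 3]
2: new pile. tops = [4, 3, 2]

3 piles, so the longest decreasing subsequence has length 3.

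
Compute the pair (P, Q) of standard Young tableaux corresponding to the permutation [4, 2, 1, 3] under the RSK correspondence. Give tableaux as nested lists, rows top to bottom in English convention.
P = [[1, 3], [2], [4]], Q = [[1, 4], [2], [3]]

Insert each entry of the permutation into P by Schensted row insertion, recording in Q the position of each new cell.

Insert 4: appended to row 1. P = [[4]], Q = [[1]].
Insert 2: 2 bumps 4 from row 1; 4 starts row 2. P = [[2], [4]], Q = [[1], [2]].
Insert 1: 1 bumps 2 from row 1; 2 bumps 4 from row 2; 4 starts row 3. P = [[1], [2], [4]], Q = [[1], [2], [3]].
Insert 3: appended to row 1. P = [[1, 3], [2], [4]], Q = [[1, 4], [2], [3]].

So P = [[1, 3], [2], [4]], Q = [[1, 4], [2], [3]].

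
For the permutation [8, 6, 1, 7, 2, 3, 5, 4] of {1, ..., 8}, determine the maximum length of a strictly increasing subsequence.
4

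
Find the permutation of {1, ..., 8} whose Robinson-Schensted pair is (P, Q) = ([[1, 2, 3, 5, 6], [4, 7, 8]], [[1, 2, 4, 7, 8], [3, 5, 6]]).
4 7 1 8 2 3 5 6

Reverse the RSK construction: for i from n down to 1, find the cell of Q containing i, remove the entry at that cell from P, and reverse-bump it up through P; the value ejected from row 1 is w(i).

Step i=8: Q has 8 at row 1, column 5; remove that cell from P, ejecting 6. So w(8) = 6. P is now [[1, 2, 3, 5], [4, 7, 8]].
Step i=7: Q has 7 at row 1, column 4; remove that cell from P, ejecting 5. So w(7) = 5. P is now [[1, 2, 3], [4, 7, 8]].
Step i=6: Q has 6 at row 2, column 3; remove 8 from row 2 of P and reverse-bump: 8 enters row 1 and ejects 3. So w(6) = 3. P is now [[1, 2, 8], [4, 7]].
Step i=5: Q has 5 at row 2, column 2; remove 7 from row 2 of P and reverse-bump: 7 enters row 1 and ejects 2. So w(5) = 2. P is now [[1, 7, 8], [4]].
Step i=4: Q has 4 at row 1, column 3; remove that cell from P, ejecting 8. So w(4) = 8. P is now [[1, 7], [4]].
Step i=3: Q has 3 at row 2, column 1; remove 4 from row 2 of P and reverse-bump: 4 enters row 1 and ejects 1. So w(3) = 1. P is now [[4, 7]].
Step i=2: Q has 2 at row 1, column 2; remove that cell from P, ejecting 7. So w(2) = 7. P is now [[4]].
Step i=1: Q has 1 at row 1, column 1; remove that cell from P, ejecting 4. So w(1) = 4. P is now [].

So w = 4 7 1 8 2 3 5 6.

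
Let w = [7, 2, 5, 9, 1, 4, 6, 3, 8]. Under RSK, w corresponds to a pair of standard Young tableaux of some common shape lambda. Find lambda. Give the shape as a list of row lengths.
[4, 3, 1, 1]

Row-insert each entry into an empty tableau.

After inserting 7: P = [[7]].
After inserting 2: P = [[2], [7]].
After inserting 5: P = [[2, 5], [7]].
After inserting 9: P = [[2, 5, 9], [7]].
After inserting 1: P = [[1, 5, 9], [2], [7]].
After inserting 4: P = [[1, 4, 9], [2, 5], [7]].
After inserting 6: P = [[1, 4, 6], [2, 5, 9], [7]].
After inserting 3: P = [[1, 3, 6], [2, 4, 9], [5], [7]].
After inserting 8: P = [[1, 3, 6, 8], [2, 4, 9], [5], [7]].

The final insertion tableau P = [[1, 3, 6, 8], [2, 4, 9], [5], [7]] has shape [4, 3, 1, 1].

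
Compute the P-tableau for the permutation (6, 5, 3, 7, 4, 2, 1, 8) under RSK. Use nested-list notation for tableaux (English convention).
P = [[1, 4, 8], [2, 7], [3], [5], [6]]

Insert 6: appended to row 1. P = [[6]].
Insert 5: 5 bumps 6 from row 1; 6 starts row 2. P = [[5], [6]].
Insert 3: 3 bumps 5 from row 1; 5 bumps 6 from row 2; 6 starts row 3. P = [[3], [5], [6]].
Insert 7: appended to row 1. P = [[3, 7], [5], [6]].
Insert 4: 4 bumps 7 from row 1; 7 appends to row 2. P = [[3, 4], [5, 7], [6]].
Insert 2: 2 bumps 3 from row 1; 3 bumps 5 from row 2; 5 bumps 6 from row 3; 6 starts row 4. P = [[2, 4], [3, 7], [5], [6]].
Insert 1: 1 bumps 2 from row 1; 2 bumps 3 from row 2; 3 bumps 5 from row 3; 5 bumps 6 from row 4; 6 starts row 5. P = [[1, 4], [2, 7], [3], [5], [6]].
Insert 8: appended to row 1. P = [[1, 4, 8], [2, 7], [3], [5], [6]].

So P = [[1, 4, 8], [2, 7], [3], [5], [6]].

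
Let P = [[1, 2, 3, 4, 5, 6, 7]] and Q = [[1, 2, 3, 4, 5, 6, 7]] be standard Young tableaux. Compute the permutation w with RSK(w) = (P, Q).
Reverse the RSK construction: for i from n down to 1, find the cell of Q containing i, remove the entry at that cell from P, and reverse-bump it up through P; the value ejected from row 1 is w(i).

Step i=7: Q has 7 at row 1, column 7; remove that cell from P, ejecting 7. So w(7) = 7. P is now [[1, 2, 3, 4, 5, 6]].
Step i=6: Q has 6 at row 1, column 6; remove that cell from P, ejecting 6. So w(6) = 6. P is now [[1, 2, 3, 4, 5]].
Step i=5: Q has 5 at row 1, column 5; remove that cell from P, ejecting 5. So w(5) = 5. P is now [[1, 2, 3, 4]].
Step i=4: Q has 4 at row 1, column 4; remove that cell from P, ejecting 4. So w(4) = 4. P is now [[1, 2, 3]].
Step i=3: Q has 3 at row 1, column 3; remove that cell from P, ejecting 3. So w(3) = 3. P is now [[1, 2]].
Step i=2: Q has 2 at row 1, column 2; remove that cell from P, ejecting 2. So w(2) = 2. P is now [[1]].
Step i=1: Q has 1 at row 1, column 1; remove that cell from P, ejecting 1. So w(1) = 1. P is now [].

So w = 1 2 3 4 5 6 7.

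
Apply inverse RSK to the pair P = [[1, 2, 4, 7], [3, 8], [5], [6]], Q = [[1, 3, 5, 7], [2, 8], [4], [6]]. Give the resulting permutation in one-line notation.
6 1 5 3 4 2 8 7

Reverse RSK: for i = n, n-1, ..., 1, locate i in Q, remove the corresponding corner cell from P, and reverse-bump its entry up through P; the value ejected from row 1 is w(i).

So w = 6 1 5 3 4 2 8 7.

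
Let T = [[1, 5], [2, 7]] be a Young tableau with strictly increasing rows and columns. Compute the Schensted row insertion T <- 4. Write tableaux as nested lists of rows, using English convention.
[[1, 4], [2, 5], [7]]

In row 1, 4 replaces 5 (the leftmost entry greater than 4); 5 is bumped to row 2. In row 2, 5 replaces 7 (the leftmost entry greater than 5); 7 is bumped to row 3. 7 starts a new row 3. The new tableau is [[1, 4], [2, 5], [7]].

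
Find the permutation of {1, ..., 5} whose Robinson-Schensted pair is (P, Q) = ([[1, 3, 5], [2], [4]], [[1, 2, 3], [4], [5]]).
2 4 5 3 1

Reverse the RSK construction: for i from n down to 1, find the cell of Q containing i, remove the entry at that cell from P, and reverse-bump it up through P; the value ejected from row 1 is w(i).

Step i=5: Q has 5 at row 3, column 1; remove 4 from row 3 of P and reverse-bump: 4 enters row 2 and ejects 2; 2 enters row 1 and ejects 1. So w(5) = 1. P is now [[2, 3, 5], [4]].
Step i=4: Q has 4 at row 2, column 1; remove 4 from row 2 of P and reverse-bump: 4 enters row 1 and ejects 3. So w(4) = 3. P is now [[2, 4, 5]].
Step i=3: Q has 3 at row 1, column 3; remove that cell from P, ejecting 5. So w(3) = 5. P is now [[2, 4]].
Step i=2: Q has 2 at row 1, column 2; remove that cell from P, ejecting 4. So w(2) = 4. P is now [[2]].
Step i=1: Q has 1 at row 1, column 1; remove that cell from P, ejecting 2. So w(1) = 2. P is now [].

So w = 2 4 5 3 1.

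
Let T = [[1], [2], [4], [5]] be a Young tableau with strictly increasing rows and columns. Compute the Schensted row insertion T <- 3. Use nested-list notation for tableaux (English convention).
3 is larger than every entry of row 1, so it is appended to row 1. The new tableau is [[1, 3], [2], [4], [5]].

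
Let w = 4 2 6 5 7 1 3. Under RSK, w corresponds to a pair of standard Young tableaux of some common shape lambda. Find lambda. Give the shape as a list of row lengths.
[3, 2, 2]

Row-insert each entry into an empty tableau.

After inserting 4: P = [[4]].
After inserting 2: P = [[2], [4]].
After inserting 6: P = [[2, 6], [4]].
After inserting 5: P = [[2, 5], [4, 6]].
After inserting 7: P = [[2, 5, 7], [4, 6]].
After inserting 1: P = [[1, 5, 7], [2, 6], [4]].
After inserting 3: P = [[1, 3, 7], [2, 5], [4, 6]].

The final insertion tableau P = [[1, 3, 7], [2, 5], [4, 6]] has shape [3, 2, 2].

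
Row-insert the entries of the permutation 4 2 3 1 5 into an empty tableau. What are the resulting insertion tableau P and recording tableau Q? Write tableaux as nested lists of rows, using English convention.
P = [[1, 3, 5], [2], [4]], Q = [[1, 3, 5], [2], [4]]

Insert each entry of the permutation into P by Schensted row insertion, recording in Q the position of each new cell.

Insert 4: appended to row 1. P = [[4]].
Insert 2: 2 bumps 4 from row 1; 4 starts row 2. P = [[2], [4]].
Insert 3: appended to row 1. P = [[2, 3], [4]].
Insert 1: 1 bumps 2 from row 1; 2 bumps 4 from row 2; 4 starts row 3. P = [[1, 3], [2], [4]].
Insert 5: appended to row 1. P = [[1, 3, 5], [2], [4]].

So P = [[1, 3, 5], [2], [4]], Q = [[1, 3, 5], [2], [4]].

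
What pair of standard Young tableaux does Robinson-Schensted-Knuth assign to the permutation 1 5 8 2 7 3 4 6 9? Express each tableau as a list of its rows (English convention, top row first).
Insert each entry of the permutation into P by Schensted row insertion, recording in Q the position of each new cell.

Insert 1: appended to row 1. P = [[1]].
Insert 5: appended to row 1. P = [[1, 5]].
Insert 8: appended to row 1. P = [[1, 5, 8]].
Insert 2: 2 bumps 5 from row 1; 5 starts row 2. P = [[1, 2, 8], [5]].
Insert 7: 7 bumps 8 from row 1; 8 appends to row 2. P = [[1, 2, 7], [5, 8]].
Insert 3: 3 bumps 7 from row 1; 7 bumps 8 from row 2; 8 starts row 3. P = [[1, 2, 3], [5, 7], [8]].
Insert 4: appended to row 1. P = [[1, 2, 3, 4], [5, 7], [8]].
Insert 6: appended to row 1. P = [[1, 2, 3, 4, 6], [5, 7], [8]].
Insert 9: appended to row 1. P = [[1, 2, 3, 4, 6, 9], [5, 7], [8]].

So P = [[1, 2, 3, 4, 6, 9], [5, 7], [8]], Q = [[1, 2, 3, 7, 8, 9], [4, 5], [6]].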